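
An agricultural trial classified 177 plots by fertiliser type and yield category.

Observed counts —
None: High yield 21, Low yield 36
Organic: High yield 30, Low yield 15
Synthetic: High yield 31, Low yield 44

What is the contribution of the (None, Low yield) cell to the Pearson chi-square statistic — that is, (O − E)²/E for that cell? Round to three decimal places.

0.956

Row total (None) = 57; column total (Low yield) = 95; N = 177.
Expected count E = 57 × 95 / 177 = 30.5932.
Contribution = (O − E)²/E = (36 − 30.5932)² / 30.5932 = 0.956.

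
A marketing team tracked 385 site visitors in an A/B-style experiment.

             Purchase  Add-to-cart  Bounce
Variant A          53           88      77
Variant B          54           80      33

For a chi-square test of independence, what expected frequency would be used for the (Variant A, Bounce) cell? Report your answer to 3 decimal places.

62.286

Row total (Variant A) = 218; column total (Bounce) = 110; grand total N = 385.
Expected count = (row total × column total) / N = 218 × 110 / 385 = 62.286.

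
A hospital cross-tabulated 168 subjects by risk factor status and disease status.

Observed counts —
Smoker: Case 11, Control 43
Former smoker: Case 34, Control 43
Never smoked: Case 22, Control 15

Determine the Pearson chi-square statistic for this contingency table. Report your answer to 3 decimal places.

Row totals: 54, 77, 37. Column totals: 67, 101. Grand total N = 168.
Expected counts (row total × column total / N):
  Smoker, Case: 54×67/168 = 21.5357
  Smoker, Control: 54×101/168 = 32.4643
  Former smoker, Case: 77×67/168 = 30.7083
  Former smoker, Control: 77×101/168 = 46.2917
  Never smoked, Case: 37×67/168 = 14.7560
  Never smoked, Control: 37×101/168 = 22.2440
Contributions (O − E)²/E:
  (11 − 21.5357)²/21.5357 = 5.1543
  (43 − 32.4643)²/32.4643 = 3.4192
  (34 − 30.7083)²/30.7083 = 0.3528
  (43 − 46.2917)²/46.2917 = 0.2341
  (22 − 14.7560)²/14.7560 = 3.5562
  (15 − 22.2440)²/22.2440 = 2.3591
χ² = 5.1543 + 3.4192 + 0.3528 + 0.2341 + 3.5562 + 2.3591 = 15.076

15.076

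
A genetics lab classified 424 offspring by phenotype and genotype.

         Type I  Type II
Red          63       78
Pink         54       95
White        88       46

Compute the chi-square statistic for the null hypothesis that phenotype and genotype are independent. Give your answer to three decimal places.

Row totals: 141, 149, 134. Column totals: 205, 219. Grand total N = 424.
Expected counts (row total × column total / N):
  Red, Type I: 141×205/424 = 68.17217
  Red, Type II: 141×219/424 = 72.82783
  Pink, Type I: 149×205/424 = 72.04009
  Pink, Type II: 149×219/424 = 76.95991
  White, Type I: 134×205/424 = 64.78774
  White, Type II: 134×219/424 = 69.21226
Contributions (O − E)²/E:
  (63 − 68.17217)²/68.17217 = 0.3924
  (78 − 72.82783)²/72.82783 = 0.3673
  (54 − 72.04009)²/72.04009 = 4.5176
  (95 − 76.95991)²/76.95991 = 4.2288
  (88 − 64.78774)²/64.78774 = 8.3165
  (46 − 69.21226)²/69.21226 = 7.7849
χ² = 0.3924 + 0.3673 + 4.5176 + 4.2288 + 8.3165 + 7.7849 = 25.607

25.607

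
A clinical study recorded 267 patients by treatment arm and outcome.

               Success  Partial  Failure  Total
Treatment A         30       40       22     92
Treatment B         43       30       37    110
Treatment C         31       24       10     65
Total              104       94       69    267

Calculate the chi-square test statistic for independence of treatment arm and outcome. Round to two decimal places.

Grand total N = 267.
Expected counts (row total × column total / N):
  Treatment A, Success: 92×104/267 = 35.835
  Treatment A, Partial: 92×94/267 = 32.390
  Treatment A, Failure: 92×69/267 = 23.775
  Treatment B, Success: 110×104/267 = 42.846
  Treatment B, Partial: 110×94/267 = 38.727
  Treatment B, Failure: 110×69/267 = 28.427
  Treatment C, Success: 65×104/267 = 25.318
  Treatment C, Partial: 65×94/267 = 22.884
  Treatment C, Failure: 65×69/267 = 16.798
Contributions (O − E)²/E:
  (30 − 35.835)²/35.835 = 0.9501
  (40 − 32.390)²/32.390 = 1.7880
  (22 − 23.775)²/23.775 = 0.1325
  (43 − 42.846)²/42.846 = 0.0006
  (30 − 38.727)²/38.727 = 1.9666
  (37 − 28.427)²/28.427 = 2.5854
  (31 − 25.318)²/25.318 = 1.2752
  (24 − 22.884)²/22.884 = 0.0544
  (10 − 16.798)²/16.798 = 2.7511
χ² = 0.9501 + 1.7880 + 0.1325 + 0.0006 + 1.9666 + 2.5854 + 1.2752 + 0.0544 + 2.7511 = 11.50

11.50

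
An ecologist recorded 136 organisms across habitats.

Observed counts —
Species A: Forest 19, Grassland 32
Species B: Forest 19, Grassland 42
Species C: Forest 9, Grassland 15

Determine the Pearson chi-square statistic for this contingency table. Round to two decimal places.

0.57

Row totals: 51, 61, 24. Column totals: 47, 89. Grand total N = 136.
Expected counts (row total × column total / N):
  Species A, Forest: 51×47/136 = 17.625
  Species A, Grassland: 51×89/136 = 33.375
  Species B, Forest: 61×47/136 = 21.081
  Species B, Grassland: 61×89/136 = 39.919
  Species C, Forest: 24×47/136 = 8.294
  Species C, Grassland: 24×89/136 = 15.706
Contributions (O − E)²/E:
  (19 − 17.625)²/17.625 = 0.1073
  (32 − 33.375)²/33.375 = 0.0566
  (19 − 21.081)²/21.081 = 0.2054
  (42 − 39.919)²/39.919 = 0.1085
  (9 − 8.294)²/8.294 = 0.0601
  (15 − 15.706)²/15.706 = 0.0317
χ² = 0.1073 + 0.0566 + 0.2054 + 0.1085 + 0.0601 + 0.0317 = 0.57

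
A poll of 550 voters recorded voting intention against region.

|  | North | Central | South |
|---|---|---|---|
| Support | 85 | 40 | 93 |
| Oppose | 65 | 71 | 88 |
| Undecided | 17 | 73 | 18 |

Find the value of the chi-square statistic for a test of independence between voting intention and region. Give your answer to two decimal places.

Row totals: 218, 224, 108. Column totals: 167, 184, 199. Grand total N = 550.
Expected counts (row total × column total / N):
  Support, North: 218×167/550 = 66.1927
  Support, Central: 218×184/550 = 72.9309
  Support, South: 218×199/550 = 78.8764
  Oppose, North: 224×167/550 = 68.0145
  Oppose, Central: 224×184/550 = 74.9382
  Oppose, South: 224×199/550 = 81.0473
  Undecided, North: 108×167/550 = 32.7927
  Undecided, Central: 108×184/550 = 36.1309
  Undecided, South: 108×199/550 = 39.0764
Contributions (O − E)²/E:
  (85 − 66.1927)²/66.1927 = 5.3437
  (40 − 72.9309)²/72.9309 = 14.8695
  (93 − 78.8764)²/78.8764 = 2.5290
  (65 − 68.0145)²/68.0145 = 0.1336
  (71 − 74.9382)²/74.9382 = 0.2070
  (88 − 81.0473)²/81.0473 = 0.5964
  (17 − 32.7927)²/32.7927 = 7.6056
  (73 − 36.1309)²/36.1309 = 37.6224
  (18 − 39.0764)²/39.0764 = 11.3678
χ² = 5.3437 + 14.8695 + 2.5290 + 0.1336 + 0.2070 + 0.5964 + 7.6056 + 37.6224 + 11.3678 = 80.28

80.28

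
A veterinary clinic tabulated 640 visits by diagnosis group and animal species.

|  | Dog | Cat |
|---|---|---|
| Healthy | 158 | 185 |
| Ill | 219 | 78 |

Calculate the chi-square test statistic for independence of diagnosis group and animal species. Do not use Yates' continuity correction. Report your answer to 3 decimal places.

Row totals: 343, 297. Column totals: 377, 263. Grand total N = 640.
Expected counts (row total × column total / N):
  Healthy, Dog: 343×377/640 = 202.0484
  Healthy, Cat: 343×263/640 = 140.9516
  Ill, Dog: 297×377/640 = 174.9516
  Ill, Cat: 297×263/640 = 122.0484
Contributions (O − E)²/E:
  (158 − 202.0484)²/202.0484 = 9.6030
  (185 − 140.9516)²/140.9516 = 13.7654
  (219 − 174.9516)²/174.9516 = 11.0903
  (78 − 122.0484)²/122.0484 = 15.8975
χ² = 9.6030 + 13.7654 + 11.0903 + 15.8975 = 50.356

50.356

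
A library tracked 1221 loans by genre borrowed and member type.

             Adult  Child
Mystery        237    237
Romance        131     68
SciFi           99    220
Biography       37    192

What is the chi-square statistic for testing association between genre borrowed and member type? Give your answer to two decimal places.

137.79

Row totals: 474, 199, 319, 229. Column totals: 504, 717. Grand total N = 1221.
Expected counts (row total × column total / N):
  Mystery, Adult: 474×504/1221 = 195.656
  Mystery, Child: 474×717/1221 = 278.344
  Romance, Adult: 199×504/1221 = 82.143
  Romance, Child: 199×717/1221 = 116.857
  SciFi, Adult: 319×504/1221 = 131.676
  SciFi, Child: 319×717/1221 = 187.324
  Biography, Adult: 229×504/1221 = 94.526
  Biography, Child: 229×717/1221 = 134.474
Contributions (O − E)²/E:
  (237 − 195.656)²/195.656 = 8.7364
  (237 − 278.344)²/278.344 = 6.1411
  (131 − 82.143)²/82.143 = 29.0592
  (68 − 116.857)²/116.857 = 20.4267
  (99 − 131.676)²/131.676 = 8.1087
  (220 − 187.324)²/187.324 = 5.6999
  (37 − 94.526)²/94.526 = 35.0088
  (192 − 134.474)²/134.474 = 24.6088
χ² = 8.7364 + 6.1411 + 29.0592 + 20.4267 + 8.1087 + 5.6999 + 35.0088 + 24.6088 = 137.79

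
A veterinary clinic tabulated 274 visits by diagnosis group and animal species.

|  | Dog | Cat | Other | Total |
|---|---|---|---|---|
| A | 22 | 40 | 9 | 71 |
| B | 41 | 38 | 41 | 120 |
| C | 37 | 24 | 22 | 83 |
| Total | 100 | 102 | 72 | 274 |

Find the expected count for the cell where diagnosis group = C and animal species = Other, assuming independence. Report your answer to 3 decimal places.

21.810

Row total (C) = 83; column total (Other) = 72; grand total N = 274.
Expected count = (row total × column total) / N = 83 × 72 / 274 = 21.810.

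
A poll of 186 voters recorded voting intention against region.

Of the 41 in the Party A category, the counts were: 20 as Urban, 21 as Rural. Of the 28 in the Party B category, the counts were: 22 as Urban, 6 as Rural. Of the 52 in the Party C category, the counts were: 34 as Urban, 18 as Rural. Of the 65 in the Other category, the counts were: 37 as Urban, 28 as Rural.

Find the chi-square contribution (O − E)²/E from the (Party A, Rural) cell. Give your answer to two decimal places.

Row total (Party A) = 41; column total (Rural) = 73; N = 186.
Expected count E = 41 × 73 / 186 = 16.091.
Contribution = (O − E)²/E = (21 − 16.091)² / 16.091 = 1.50.

1.50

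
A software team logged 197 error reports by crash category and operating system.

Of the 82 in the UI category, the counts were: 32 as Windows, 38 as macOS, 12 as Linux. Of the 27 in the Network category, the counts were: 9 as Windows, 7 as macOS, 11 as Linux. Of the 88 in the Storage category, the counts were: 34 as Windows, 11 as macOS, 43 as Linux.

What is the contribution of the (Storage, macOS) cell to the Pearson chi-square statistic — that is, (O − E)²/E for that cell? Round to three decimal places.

Row total (Storage) = 88; column total (macOS) = 56; N = 197.
Expected count E = 88 × 56 / 197 = 25.0152.
Contribution = (O − E)²/E = (11 − 25.0152)² / 25.0152 = 7.852.

7.852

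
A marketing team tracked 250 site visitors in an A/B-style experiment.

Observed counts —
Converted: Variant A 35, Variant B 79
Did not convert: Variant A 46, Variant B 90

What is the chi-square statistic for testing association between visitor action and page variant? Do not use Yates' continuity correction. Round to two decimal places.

0.28

Row totals: 114, 136. Column totals: 81, 169. Grand total N = 250.
Expected counts (row total × column total / N):
  Converted, Variant A: 114×81/250 = 36.936
  Converted, Variant B: 114×169/250 = 77.064
  Did not convert, Variant A: 136×81/250 = 44.064
  Did not convert, Variant B: 136×169/250 = 91.936
Contributions (O − E)²/E:
  (35 − 36.936)²/36.936 = 0.1015
  (79 − 77.064)²/77.064 = 0.0486
  (46 − 44.064)²/44.064 = 0.0851
  (90 − 91.936)²/91.936 = 0.0408
χ² = 0.1015 + 0.0486 + 0.0851 + 0.0408 = 0.28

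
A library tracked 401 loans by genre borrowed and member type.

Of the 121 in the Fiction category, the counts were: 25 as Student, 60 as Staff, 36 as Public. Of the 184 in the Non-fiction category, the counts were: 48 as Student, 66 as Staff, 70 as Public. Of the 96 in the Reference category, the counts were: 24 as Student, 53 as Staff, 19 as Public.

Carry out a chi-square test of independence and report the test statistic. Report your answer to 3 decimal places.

14.013

Row totals: 121, 184, 96. Column totals: 97, 179, 125. Grand total N = 401.
Expected counts (row total × column total / N):
  Fiction, Student: 121×97/401 = 29.2693
  Fiction, Staff: 121×179/401 = 54.0125
  Fiction, Public: 121×125/401 = 37.7182
  Non-fiction, Student: 184×97/401 = 44.5087
  Non-fiction, Staff: 184×179/401 = 82.1347
  Non-fiction, Public: 184×125/401 = 57.3566
  Reference, Student: 96×97/401 = 23.2219
  Reference, Staff: 96×179/401 = 42.8529
  Reference, Public: 96×125/401 = 29.9252
Contributions (O − E)²/E:
  (25 − 29.2693)²/29.2693 = 0.6227
  (60 − 54.0125)²/54.0125 = 0.6637
  (36 − 37.7182)²/37.7182 = 0.0783
  (48 − 44.5087)²/44.5087 = 0.2739
  (66 − 82.1347)²/82.1347 = 3.1695
  (70 − 57.3566)²/57.3566 = 2.7870
  (24 − 23.2219)²/23.2219 = 0.0261
  (53 − 42.8529)²/42.8529 = 2.4027
  (19 − 29.9252)²/29.9252 = 3.9886
χ² = 0.6227 + 0.6637 + 0.0783 + 0.2739 + 3.1695 + 2.7870 + 0.0261 + 2.4027 + 3.9886 = 14.013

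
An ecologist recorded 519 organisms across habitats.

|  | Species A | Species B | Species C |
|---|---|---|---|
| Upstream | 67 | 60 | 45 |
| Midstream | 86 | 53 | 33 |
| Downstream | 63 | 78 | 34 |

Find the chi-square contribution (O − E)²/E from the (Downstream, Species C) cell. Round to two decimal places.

0.38

Row total (Downstream) = 175; column total (Species C) = 112; N = 519.
Expected count E = 175 × 112 / 519 = 37.765.
Contribution = (O − E)²/E = (34 − 37.765)² / 37.765 = 0.38.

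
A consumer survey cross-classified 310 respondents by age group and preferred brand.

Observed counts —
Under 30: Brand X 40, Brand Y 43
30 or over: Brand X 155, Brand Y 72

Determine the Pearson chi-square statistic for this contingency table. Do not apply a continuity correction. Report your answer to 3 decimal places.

Row totals: 83, 227. Column totals: 195, 115. Grand total N = 310.
Expected counts (row total × column total / N):
  Under 30, Brand X: 83×195/310 = 52.2097
  Under 30, Brand Y: 83×115/310 = 30.7903
  30 or over, Brand X: 227×195/310 = 142.7903
  30 or over, Brand Y: 227×115/310 = 84.2097
Contributions (O − E)²/E:
  (40 − 52.2097)²/52.2097 = 2.8553
  (43 − 30.7903)²/30.7903 = 4.8417
  (155 − 142.7903)²/142.7903 = 1.0440
  (72 − 84.2097)²/84.2097 = 1.7703
χ² = 2.8553 + 4.8417 + 1.0440 + 1.7703 = 10.511

10.511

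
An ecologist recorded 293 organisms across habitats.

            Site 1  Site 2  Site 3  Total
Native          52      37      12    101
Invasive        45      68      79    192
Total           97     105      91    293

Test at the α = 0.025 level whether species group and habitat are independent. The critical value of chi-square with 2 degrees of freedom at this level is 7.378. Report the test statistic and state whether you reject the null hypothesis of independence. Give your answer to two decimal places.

Grand total N = 293.
Expected counts (row total × column total / N):
  Native, Site 1: 101×97/293 = 33.437
  Native, Site 2: 101×105/293 = 36.195
  Native, Site 3: 101×91/293 = 31.369
  Invasive, Site 1: 192×97/293 = 63.563
  Invasive, Site 2: 192×105/293 = 68.805
  Invasive, Site 3: 192×91/293 = 59.631
Contributions (O − E)²/E:
  (52 − 33.437)²/33.437 = 10.3055
  (37 − 36.195)²/36.195 = 0.0179
  (12 − 31.369)²/31.369 = 11.9595
  (45 − 63.563)²/63.563 = 5.4212
  (68 − 68.805)²/68.805 = 0.0094
  (79 − 59.631)²/59.631 = 6.2913
χ² = 10.3055 + 0.0179 + 11.9595 + 5.4212 + 0.0094 + 6.2913 = 34.00
df = (2−1)(3−1) = 2. Since 34.00 > 7.378, reject the null hypothesis of independence at α = 0.025.

34.00; reject H₀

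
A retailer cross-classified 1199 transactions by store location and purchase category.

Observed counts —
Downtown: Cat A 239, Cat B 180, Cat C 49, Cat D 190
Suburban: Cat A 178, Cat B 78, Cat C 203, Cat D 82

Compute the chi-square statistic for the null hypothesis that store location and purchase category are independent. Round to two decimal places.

176.51

Row totals: 658, 541. Column totals: 417, 258, 252, 272. Grand total N = 1199.
Expected counts (row total × column total / N):
  Downtown, Cat A: 658×417/1199 = 228.846
  Downtown, Cat B: 658×258/1199 = 141.588
  Downtown, Cat C: 658×252/1199 = 138.295
  Downtown, Cat D: 658×272/1199 = 149.271
  Suburban, Cat A: 541×417/1199 = 188.154
  Suburban, Cat B: 541×258/1199 = 116.412
  Suburban, Cat C: 541×252/1199 = 113.705
  Suburban, Cat D: 541×272/1199 = 122.729
Contributions (O − E)²/E:
  (239 − 228.846)²/228.846 = 0.4505
  (180 − 141.588)²/141.588 = 10.4210
  (49 − 138.295)²/138.295 = 57.6564
  (190 − 149.271)²/149.271 = 11.1130
  (178 − 188.154)²/188.154 = 0.5480
  (78 − 116.412)²/116.412 = 12.6747
  (203 − 113.705)²/113.705 = 70.1253
  (82 − 122.729)²/122.729 = 13.5164
χ² = 0.4505 + 10.4210 + 57.6564 + 11.1130 + 0.5480 + 12.6747 + 70.1253 + 13.5164 = 176.51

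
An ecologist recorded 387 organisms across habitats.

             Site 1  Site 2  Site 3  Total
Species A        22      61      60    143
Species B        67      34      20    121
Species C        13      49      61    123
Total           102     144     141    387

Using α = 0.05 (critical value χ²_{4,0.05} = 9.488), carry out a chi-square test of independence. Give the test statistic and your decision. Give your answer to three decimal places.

Grand total N = 387.
Expected counts (row total × column total / N):
  Species A, Site 1: 143×102/387 = 37.68992
  Species A, Site 2: 143×144/387 = 53.20930
  Species A, Site 3: 143×141/387 = 52.10078
  Species B, Site 1: 121×102/387 = 31.89147
  Species B, Site 2: 121×144/387 = 45.02326
  Species B, Site 3: 121×141/387 = 44.08527
  Species C, Site 1: 123×102/387 = 32.41860
  Species C, Site 2: 123×144/387 = 45.76744
  Species C, Site 3: 123×141/387 = 44.81395
Contributions (O − E)²/E:
  (22 − 37.68992)²/37.68992 = 6.5315
  (61 − 53.20930)²/53.20930 = 1.1407
  (60 − 52.10078)²/52.10078 = 1.1976
  (67 − 31.89147)²/31.89147 = 38.6501
  (34 − 45.02326)²/45.02326 = 2.6989
  (20 − 44.08527)²/44.08527 = 13.1586
  (13 − 32.41860)²/32.41860 = 11.6317
  (49 − 45.76744)²/45.76744 = 0.2283
  (61 − 44.81395)²/44.81395 = 5.8461
χ² = 6.5315 + 1.1407 + 1.1976 + 38.6501 + 2.6989 + 13.1586 + 11.6317 + 0.2283 + 5.8461 = 81.084
df = (3−1)(3−1) = 4. Since 81.084 > 9.488, reject the null hypothesis of independence at α = 0.05.

81.084; reject H₀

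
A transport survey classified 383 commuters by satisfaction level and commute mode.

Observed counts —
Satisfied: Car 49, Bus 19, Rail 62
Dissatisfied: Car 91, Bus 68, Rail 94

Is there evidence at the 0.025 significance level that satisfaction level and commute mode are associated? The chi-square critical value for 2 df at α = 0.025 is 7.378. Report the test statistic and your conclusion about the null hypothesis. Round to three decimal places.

8.095; reject H₀

Row totals: 130, 253. Column totals: 140, 87, 156. Grand total N = 383.
Expected counts (row total × column total / N):
  Satisfied, Car: 130×140/383 = 47.5196
  Satisfied, Bus: 130×87/383 = 29.5300
  Satisfied, Rail: 130×156/383 = 52.9504
  Dissatisfied, Car: 253×140/383 = 92.4804
  Dissatisfied, Bus: 253×87/383 = 57.4700
  Dissatisfied, Rail: 253×156/383 = 103.0496
Contributions (O − E)²/E:
  (49 − 47.5196)²/47.5196 = 0.0461
  (19 − 29.5300)²/29.5300 = 3.7549
  (62 − 52.9504)²/52.9504 = 1.5466
  (91 − 92.4804)²/92.4804 = 0.0237
  (68 − 57.4700)²/57.4700 = 1.9294
  (94 − 103.0496)²/103.0496 = 0.7947
χ² = 0.0461 + 3.7549 + 1.5466 + 0.0237 + 1.9294 + 0.7947 = 8.095
df = (2−1)(3−1) = 2. Since 8.095 > 7.378, reject the null hypothesis of independence at α = 0.025.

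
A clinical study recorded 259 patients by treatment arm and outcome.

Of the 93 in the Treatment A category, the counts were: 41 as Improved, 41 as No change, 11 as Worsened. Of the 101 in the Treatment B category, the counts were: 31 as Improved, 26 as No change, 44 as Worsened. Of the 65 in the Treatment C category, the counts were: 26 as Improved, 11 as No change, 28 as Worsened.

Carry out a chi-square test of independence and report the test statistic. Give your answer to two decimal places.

Row totals: 93, 101, 65. Column totals: 98, 78, 83. Grand total N = 259.
Expected counts (row total × column total / N):
  Treatment A, Improved: 93×98/259 = 35.189
  Treatment A, No change: 93×78/259 = 28.008
  Treatment A, Worsened: 93×83/259 = 29.803
  Treatment B, Improved: 101×98/259 = 38.216
  Treatment B, No change: 101×78/259 = 30.417
  Treatment B, Worsened: 101×83/259 = 32.367
  Treatment C, Improved: 65×98/259 = 24.595
  Treatment C, No change: 65×78/259 = 19.575
  Treatment C, Worsened: 65×83/259 = 20.830
Contributions (O − E)²/E:
  (41 − 35.189)²/35.189 = 0.9596
  (41 − 28.008)²/28.008 = 6.0266
  (11 − 29.803)²/29.803 = 11.8630
  (31 − 38.216)²/38.216 = 1.3625
  (26 − 30.417)²/30.417 = 0.6414
  (44 − 32.367)²/32.367 = 4.1810
  (26 − 24.595)²/24.595 = 0.0803
  (11 − 19.575)²/19.575 = 3.7564
  (28 − 20.830)²/20.830 = 2.4680
χ² = 0.9596 + 6.0266 + 11.8630 + 1.3625 + 0.6414 + 4.1810 + 0.0803 + 3.7564 + 2.4680 = 31.34

31.34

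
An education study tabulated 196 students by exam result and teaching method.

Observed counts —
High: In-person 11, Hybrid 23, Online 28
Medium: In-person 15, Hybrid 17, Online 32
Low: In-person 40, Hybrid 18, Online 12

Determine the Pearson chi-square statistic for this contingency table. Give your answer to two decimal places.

31.43

Row totals: 62, 64, 70. Column totals: 66, 58, 72. Grand total N = 196.
Expected counts (row total × column total / N):
  High, In-person: 62×66/196 = 20.878
  High, Hybrid: 62×58/196 = 18.347
  High, Online: 62×72/196 = 22.776
  Medium, In-person: 64×66/196 = 21.551
  Medium, Hybrid: 64×58/196 = 18.939
  Medium, Online: 64×72/196 = 23.510
  Low, In-person: 70×66/196 = 23.571
  Low, Hybrid: 70×58/196 = 20.714
  Low, Online: 70×72/196 = 25.714
Contributions (O − E)²/E:
  (11 − 20.878)²/20.878 = 4.6736
  (23 − 18.347)²/18.347 = 1.1801
  (28 − 22.776)²/22.776 = 1.1982
  (15 − 21.551)²/21.551 = 1.9914
  (17 − 18.939)²/18.939 = 0.1985
  (32 − 23.510)²/23.510 = 3.0659
  (40 − 23.571)²/23.571 = 11.4510
  (18 − 20.714)²/20.714 = 0.3556
  (12 − 25.714)²/25.714 = 7.3141
χ² = 4.6736 + 1.1801 + 1.1982 + 1.9914 + 0.1985 + 3.0659 + 11.4510 + 0.3556 + 7.3141 = 31.43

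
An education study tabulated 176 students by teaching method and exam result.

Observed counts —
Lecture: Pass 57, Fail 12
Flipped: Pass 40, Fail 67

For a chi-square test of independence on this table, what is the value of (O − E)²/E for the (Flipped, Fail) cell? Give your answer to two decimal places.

Row total (Flipped) = 107; column total (Fail) = 79; N = 176.
Expected count E = 107 × 79 / 176 = 48.0284.
Contribution = (O − E)²/E = (67 − 48.0284)² / 48.0284 = 7.49.

7.49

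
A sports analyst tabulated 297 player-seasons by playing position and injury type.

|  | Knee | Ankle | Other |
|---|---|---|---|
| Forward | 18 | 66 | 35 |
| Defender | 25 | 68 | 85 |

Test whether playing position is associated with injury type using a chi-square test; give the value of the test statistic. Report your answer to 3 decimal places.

10.705

Row totals: 119, 178. Column totals: 43, 134, 120. Grand total N = 297.
Expected counts (row total × column total / N):
  Forward, Knee: 119×43/297 = 17.2290
  Forward, Ankle: 119×134/297 = 53.6902
  Forward, Other: 119×120/297 = 48.0808
  Defender, Knee: 178×43/297 = 25.7710
  Defender, Ankle: 178×134/297 = 80.3098
  Defender, Other: 178×120/297 = 71.9192
Contributions (O − E)²/E:
  (18 − 17.2290)²/17.2290 = 0.0345
  (66 − 53.6902)²/53.6902 = 2.8223
  (35 − 48.0808)²/48.0808 = 3.5587
  (25 − 25.7710)²/25.7710 = 0.0231
  (68 − 80.3098)²/80.3098 = 1.8868
  (85 − 71.9192)²/71.9192 = 2.3792
χ² = 0.0345 + 2.8223 + 3.5587 + 0.0231 + 1.8868 + 2.3792 = 10.705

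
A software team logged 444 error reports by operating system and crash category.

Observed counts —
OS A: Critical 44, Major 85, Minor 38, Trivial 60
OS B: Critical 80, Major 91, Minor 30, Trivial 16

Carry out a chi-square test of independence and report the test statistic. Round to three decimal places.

Row totals: 227, 217. Column totals: 124, 176, 68, 76. Grand total N = 444.
Expected counts (row total × column total / N):
  OS A, Critical: 227×124/444 = 63.3964
  OS A, Major: 227×176/444 = 89.9820
  OS A, Minor: 227×68/444 = 34.7658
  OS A, Trivial: 227×76/444 = 38.8559
  OS B, Critical: 217×124/444 = 60.6036
  OS B, Major: 217×176/444 = 86.0180
  OS B, Minor: 217×68/444 = 33.2342
  OS B, Trivial: 217×76/444 = 37.1441
Contributions (O − E)²/E:
  (44 − 63.3964)²/63.3964 = 5.9344
  (85 − 89.9820)²/89.9820 = 0.2758
  (38 − 34.7658)²/34.7658 = 0.3009
  (60 − 38.8559)²/38.8559 = 11.5059
  (80 − 60.6036)²/60.6036 = 6.2079
  (91 − 86.0180)²/86.0180 = 0.2885
  (30 − 33.2342)²/33.2342 = 0.3147
  (16 − 37.1441)²/37.1441 = 12.0362
χ² = 5.9344 + 0.2758 + 0.3009 + 11.5059 + 6.2079 + 0.2885 + 0.3147 + 12.0362 = 36.864

36.864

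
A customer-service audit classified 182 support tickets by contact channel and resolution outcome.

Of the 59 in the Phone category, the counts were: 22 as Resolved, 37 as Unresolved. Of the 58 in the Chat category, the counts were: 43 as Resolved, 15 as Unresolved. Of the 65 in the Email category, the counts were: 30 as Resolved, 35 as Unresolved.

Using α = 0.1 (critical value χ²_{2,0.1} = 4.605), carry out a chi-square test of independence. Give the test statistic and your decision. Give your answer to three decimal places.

17.397; reject H₀

Row totals: 59, 58, 65. Column totals: 95, 87. Grand total N = 182.
Expected counts (row total × column total / N):
  Phone, Resolved: 59×95/182 = 30.7967
  Phone, Unresolved: 59×87/182 = 28.2033
  Chat, Resolved: 58×95/182 = 30.2747
  Chat, Unresolved: 58×87/182 = 27.7253
  Email, Resolved: 65×95/182 = 33.9286
  Email, Unresolved: 65×87/182 = 31.0714
Contributions (O − E)²/E:
  (22 − 30.7967)²/30.7967 = 2.5127
  (37 − 28.2033)²/28.2033 = 2.7437
  (43 − 30.2747)²/30.2747 = 5.3488
  (15 − 27.7253)²/27.7253 = 5.8406
  (30 − 33.9286)²/33.9286 = 0.4549
  (35 − 31.0714)²/31.0714 = 0.4967
χ² = 2.5127 + 2.7437 + 5.3488 + 5.8406 + 0.4549 + 0.4967 = 17.397
df = (3−1)(2−1) = 2. Since 17.397 > 4.605, reject the null hypothesis of independence at α = 0.1.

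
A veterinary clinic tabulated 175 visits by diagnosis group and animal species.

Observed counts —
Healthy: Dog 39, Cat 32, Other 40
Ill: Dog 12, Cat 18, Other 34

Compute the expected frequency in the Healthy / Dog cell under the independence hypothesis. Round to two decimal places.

32.35

Row total (Healthy) = 111; column total (Dog) = 51; grand total N = 175.
Expected count = (row total × column total) / N = 111 × 51 / 175 = 32.35.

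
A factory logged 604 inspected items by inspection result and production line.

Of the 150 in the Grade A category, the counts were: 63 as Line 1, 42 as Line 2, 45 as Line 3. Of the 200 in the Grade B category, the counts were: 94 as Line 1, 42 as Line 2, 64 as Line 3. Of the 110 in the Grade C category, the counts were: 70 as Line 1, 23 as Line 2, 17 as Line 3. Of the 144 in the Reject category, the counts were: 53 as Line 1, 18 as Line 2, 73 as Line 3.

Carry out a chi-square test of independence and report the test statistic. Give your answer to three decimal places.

Row totals: 150, 200, 110, 144. Column totals: 280, 125, 199. Grand total N = 604.
Expected counts (row total × column total / N):
  Grade A, Line 1: 150×280/604 = 69.5364
  Grade A, Line 2: 150×125/604 = 31.0430
  Grade A, Line 3: 150×199/604 = 49.4205
  Grade B, Line 1: 200×280/604 = 92.7152
  Grade B, Line 2: 200×125/604 = 41.3907
  Grade B, Line 3: 200×199/604 = 65.8940
  Grade C, Line 1: 110×280/604 = 50.9934
  Grade C, Line 2: 110×125/604 = 22.7649
  Grade C, Line 3: 110×199/604 = 36.2417
  Reject, Line 1: 144×280/604 = 66.7550
  Reject, Line 2: 144×125/604 = 29.8013
  Reject, Line 3: 144×199/604 = 47.4437
Contributions (O − E)²/E:
  (63 − 69.5364)²/69.5364 = 0.6144
  (42 − 31.0430)²/31.0430 = 3.8674
  (45 − 49.4205)²/49.4205 = 0.3954
  (94 − 92.7152)²/92.7152 = 0.0178
  (42 − 41.3907)²/41.3907 = 0.0090
  (64 − 65.8940)²/65.8940 = 0.0544
  (70 − 50.9934)²/50.9934 = 7.0843
  (23 − 22.7649)²/22.7649 = 0.0024
  (17 − 36.2417)²/36.2417 = 10.2159
  (53 − 66.7550)²/66.7550 = 2.8342
  (18 − 29.8013)²/29.8013 = 4.6733
  (73 − 47.4437)²/47.4437 = 13.7663
χ² = 0.6144 + 3.8674 + 0.3954 + 0.0178 + 0.0090 + 0.0544 + 7.0843 + 0.0024 + 10.2159 + 2.8342 + 4.6733 + 13.7663 = 43.535

43.535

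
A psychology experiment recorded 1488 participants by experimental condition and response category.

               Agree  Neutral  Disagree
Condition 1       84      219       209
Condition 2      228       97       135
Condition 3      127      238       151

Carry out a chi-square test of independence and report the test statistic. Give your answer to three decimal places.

Row totals: 512, 460, 516. Column totals: 439, 554, 495. Grand total N = 1488.
Expected counts (row total × column total / N):
  Condition 1, Agree: 512×439/1488 = 151.0538
  Condition 1, Neutral: 512×554/1488 = 190.6237
  Condition 1, Disagree: 512×495/1488 = 170.3226
  Condition 2, Agree: 460×439/1488 = 135.7124
  Condition 2, Neutral: 460×554/1488 = 171.2634
  Condition 2, Disagree: 460×495/1488 = 153.0242
  Condition 3, Agree: 516×439/1488 = 152.2339
  Condition 3, Neutral: 516×554/1488 = 192.1129
  Condition 3, Disagree: 516×495/1488 = 171.6532
Contributions (O − E)²/E:
  (84 − 151.0538)²/151.0538 = 29.7656
  (219 − 190.6237)²/190.6237 = 4.2241
  (209 − 170.3226)²/170.3226 = 8.7830
  (228 − 135.7124)²/135.7124 = 62.7577
  (97 − 171.2634)²/171.2634 = 32.2022
  (135 − 153.0242)²/153.0242 = 2.1230
  (127 − 152.2339)²/152.2339 = 4.1827
  (238 − 192.1129)²/192.1129 = 10.9604
  (151 − 171.6532)²/171.6532 = 2.4850
χ² = 29.7656 + 4.2241 + 8.7830 + 62.7577 + 32.2022 + 2.1230 + 4.1827 + 10.9604 + 2.4850 = 157.484

157.484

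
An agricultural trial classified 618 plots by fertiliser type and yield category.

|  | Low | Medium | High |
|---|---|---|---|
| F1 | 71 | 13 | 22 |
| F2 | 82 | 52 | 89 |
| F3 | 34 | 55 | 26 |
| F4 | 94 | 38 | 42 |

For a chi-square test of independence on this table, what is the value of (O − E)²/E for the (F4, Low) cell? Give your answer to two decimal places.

Row total (F4) = 174; column total (Low) = 281; N = 618.
Expected count E = 174 × 281 / 618 = 79.117.
Contribution = (O − E)²/E = (94 − 79.117)² / 79.117 = 2.80.

2.80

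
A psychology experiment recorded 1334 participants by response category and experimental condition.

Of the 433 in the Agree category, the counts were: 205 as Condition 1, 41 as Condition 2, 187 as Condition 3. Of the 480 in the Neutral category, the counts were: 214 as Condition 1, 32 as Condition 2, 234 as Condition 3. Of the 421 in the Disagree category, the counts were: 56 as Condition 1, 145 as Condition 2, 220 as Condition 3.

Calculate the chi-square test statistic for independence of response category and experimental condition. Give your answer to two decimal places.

214.58

Row totals: 433, 480, 421. Column totals: 475, 218, 641. Grand total N = 1334.
Expected counts (row total × column total / N):
  Agree, Condition 1: 433×475/1334 = 154.179
  Agree, Condition 2: 433×218/1334 = 70.760
  Agree, Condition 3: 433×641/1334 = 208.061
  Neutral, Condition 1: 480×475/1334 = 170.915
  Neutral, Condition 2: 480×218/1334 = 78.441
  Neutral, Condition 3: 480×641/1334 = 230.645
  Disagree, Condition 1: 421×475/1334 = 149.906
  Disagree, Condition 2: 421×218/1334 = 68.799
  Disagree, Condition 3: 421×641/1334 = 202.295
Contributions (O − E)²/E:
  (205 − 154.179)²/154.179 = 16.7518
  (41 − 70.760)²/70.760 = 12.5164
  (187 − 208.061)²/208.061 = 2.1319
  (214 − 170.915)²/170.915 = 10.8611
  (32 − 78.441)²/78.441 = 27.4954
  (234 − 230.645)²/230.645 = 0.0488
  (56 − 149.906)²/149.906 = 58.8258
  (145 − 68.799)²/68.799 = 84.3994
  (220 − 202.295)²/202.295 = 1.5496
χ² = 16.7518 + 12.5164 + 2.1319 + 10.8611 + 27.4954 + 0.0488 + 58.8258 + 84.3994 + 1.5496 = 214.58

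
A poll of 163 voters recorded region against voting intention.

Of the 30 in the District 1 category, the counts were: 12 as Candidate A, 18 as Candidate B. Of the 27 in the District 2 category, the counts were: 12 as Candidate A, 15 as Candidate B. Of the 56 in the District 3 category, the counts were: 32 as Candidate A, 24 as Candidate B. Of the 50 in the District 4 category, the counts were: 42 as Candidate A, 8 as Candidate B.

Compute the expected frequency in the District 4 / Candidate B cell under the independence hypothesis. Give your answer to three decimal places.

19.939

Row total (District 4) = 50; column total (Candidate B) = 65; grand total N = 163.
Expected count = (row total × column total) / N = 50 × 65 / 163 = 19.939.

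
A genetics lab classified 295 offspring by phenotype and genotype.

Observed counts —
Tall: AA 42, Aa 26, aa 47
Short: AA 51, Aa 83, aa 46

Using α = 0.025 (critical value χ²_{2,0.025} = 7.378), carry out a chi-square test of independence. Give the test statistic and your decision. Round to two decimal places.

Row totals: 115, 180. Column totals: 93, 109, 93. Grand total N = 295.
Expected counts (row total × column total / N):
  Tall, AA: 115×93/295 = 36.254
  Tall, Aa: 115×109/295 = 42.492
  Tall, aa: 115×93/295 = 36.254
  Short, AA: 180×93/295 = 56.746
  Short, Aa: 180×109/295 = 66.508
  Short, aa: 180×93/295 = 56.746
Contributions (O − E)²/E:
  (42 − 36.254)²/36.254 = 0.9107
  (26 − 42.492)²/42.492 = 6.4009
  (47 − 36.254)²/36.254 = 3.1852
  (51 − 56.746)²/56.746 = 0.5818
  (83 − 66.508)²/66.508 = 4.0895
  (46 − 56.746)²/56.746 = 2.0350
χ² = 0.9107 + 6.4009 + 3.1852 + 0.5818 + 4.0895 + 2.0350 = 17.20
df = (2−1)(3−1) = 2. Since 17.20 > 7.378, reject the null hypothesis of independence at α = 0.025.

17.20; reject H₀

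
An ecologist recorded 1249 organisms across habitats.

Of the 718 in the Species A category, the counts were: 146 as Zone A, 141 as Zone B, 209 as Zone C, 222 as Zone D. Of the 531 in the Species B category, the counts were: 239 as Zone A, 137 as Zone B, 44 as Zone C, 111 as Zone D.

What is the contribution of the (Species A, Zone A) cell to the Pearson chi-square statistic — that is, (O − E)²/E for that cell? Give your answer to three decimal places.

25.634

Row total (Species A) = 718; column total (Zone A) = 385; N = 1249.
Expected count E = 718 × 385 / 1249 = 221.3211.
Contribution = (O − E)²/E = (146 − 221.3211)² / 221.3211 = 25.634.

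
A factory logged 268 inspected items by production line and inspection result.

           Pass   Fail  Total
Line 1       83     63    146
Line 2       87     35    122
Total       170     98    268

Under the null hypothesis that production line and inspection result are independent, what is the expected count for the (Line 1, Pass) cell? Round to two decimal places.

92.61

Row total (Line 1) = 146; column total (Pass) = 170; grand total N = 268.
Expected count = (row total × column total) / N = 146 × 170 / 268 = 92.61.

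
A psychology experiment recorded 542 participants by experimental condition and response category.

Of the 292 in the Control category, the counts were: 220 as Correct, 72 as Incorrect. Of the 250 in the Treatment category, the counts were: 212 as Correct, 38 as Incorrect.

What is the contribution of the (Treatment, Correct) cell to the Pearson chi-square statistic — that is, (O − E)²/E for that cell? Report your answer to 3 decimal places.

Row total (Treatment) = 250; column total (Correct) = 432; N = 542.
Expected count E = 250 × 432 / 542 = 199.2620.
Contribution = (O − E)²/E = (212 − 199.2620)² / 199.2620 = 0.814.

0.814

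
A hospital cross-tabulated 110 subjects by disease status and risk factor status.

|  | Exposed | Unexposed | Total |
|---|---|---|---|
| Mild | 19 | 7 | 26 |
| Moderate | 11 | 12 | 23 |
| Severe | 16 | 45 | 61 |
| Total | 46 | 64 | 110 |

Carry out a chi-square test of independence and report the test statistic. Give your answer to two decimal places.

Grand total N = 110.
Expected counts (row total × column total / N):
  Mild, Exposed: 26×46/110 = 10.8727
  Mild, Unexposed: 26×64/110 = 15.1273
  Moderate, Exposed: 23×46/110 = 9.6182
  Moderate, Unexposed: 23×64/110 = 13.3818
  Severe, Exposed: 61×46/110 = 25.5091
  Severe, Unexposed: 61×64/110 = 35.4909
Contributions (O − E)²/E:
  (19 − 10.8727)²/10.8727 = 6.0751
  (7 − 15.1273)²/15.1273 = 4.3665
  (11 − 9.6182)²/9.6182 = 0.1985
  (12 − 13.3818)²/13.3818 = 0.1427
  (16 − 25.5091)²/25.5091 = 3.5447
  (45 − 35.4909)²/35.4909 = 2.5478
χ² = 6.0751 + 4.3665 + 0.1985 + 0.1427 + 3.5447 + 2.5478 = 16.88

16.88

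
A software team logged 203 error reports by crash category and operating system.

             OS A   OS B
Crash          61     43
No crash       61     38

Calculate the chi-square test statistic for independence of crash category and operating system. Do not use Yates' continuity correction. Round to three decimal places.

Row totals: 104, 99. Column totals: 122, 81. Grand total N = 203.
Expected counts (row total × column total / N):
  Crash, OS A: 104×122/203 = 62.5025
  Crash, OS B: 104×81/203 = 41.4975
  No crash, OS A: 99×122/203 = 59.4975
  No crash, OS B: 99×81/203 = 39.5025
Contributions (O − E)²/E:
  (61 − 62.5025)²/62.5025 = 0.0361
  (43 − 41.4975)²/41.4975 = 0.0544
  (61 − 59.4975)²/59.4975 = 0.0379
  (38 − 39.5025)²/39.5025 = 0.0571
χ² = 0.0361 + 0.0544 + 0.0379 + 0.0571 = 0.186

0.186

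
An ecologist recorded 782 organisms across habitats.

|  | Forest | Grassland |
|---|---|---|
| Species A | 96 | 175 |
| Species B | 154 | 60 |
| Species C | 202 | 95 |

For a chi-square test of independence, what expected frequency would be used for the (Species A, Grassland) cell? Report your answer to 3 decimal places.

114.361

Row total (Species A) = 271; column total (Grassland) = 330; grand total N = 782.
Expected count = (row total × column total) / N = 271 × 330 / 782 = 114.361.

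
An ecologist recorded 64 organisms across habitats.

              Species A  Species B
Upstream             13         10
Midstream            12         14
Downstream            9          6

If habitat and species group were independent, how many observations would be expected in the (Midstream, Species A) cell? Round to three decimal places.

13.813

Row total (Midstream) = 26; column total (Species A) = 34; grand total N = 64.
Expected count = (row total × column total) / N = 26 × 34 / 64 = 13.813.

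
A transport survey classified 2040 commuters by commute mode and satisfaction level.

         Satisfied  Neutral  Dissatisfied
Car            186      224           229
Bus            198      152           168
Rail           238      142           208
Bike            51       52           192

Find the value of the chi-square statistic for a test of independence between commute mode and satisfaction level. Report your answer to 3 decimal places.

126.158

Row totals: 639, 518, 588, 295. Column totals: 673, 570, 797. Grand total N = 2040.
Expected counts (row total × column total / N):
  Car, Satisfied: 639×673/2040 = 210.8074
  Car, Neutral: 639×570/2040 = 178.5441
  Car, Dissatisfied: 639×797/2040 = 249.6485
  Bus, Satisfied: 518×673/2040 = 170.8892
  Bus, Neutral: 518×570/2040 = 144.7353
  Bus, Dissatisfied: 518×797/2040 = 202.3755
  Rail, Satisfied: 588×673/2040 = 193.9824
  Rail, Neutral: 588×570/2040 = 164.2941
  Rail, Dissatisfied: 588×797/2040 = 229.7235
  Bike, Satisfied: 295×673/2040 = 97.3211
  Bike, Neutral: 295×570/2040 = 82.4265
  Bike, Dissatisfied: 295×797/2040 = 115.2525
Contributions (O − E)²/E:
  (186 − 210.8074)²/210.8074 = 2.9193
  (224 − 178.5441)²/178.5441 = 11.5727
  (229 − 249.6485)²/249.6485 = 1.7078
  (198 − 170.8892)²/170.8892 = 4.3010
  (152 − 144.7353)²/144.7353 = 0.3646
  (168 − 202.3755)²/202.3755 = 5.8390
  (238 − 193.9824)²/193.9824 = 9.9883
  (142 − 164.2941)²/164.2941 = 3.0252
  (208 − 229.7235)²/229.7235 = 2.0543
  (51 − 97.3211)²/97.3211 = 22.0471
  (52 − 82.4265)²/82.4265 = 11.2315
  (192 − 115.2525)²/115.2525 = 51.1067
χ² = 2.9193 + 11.5727 + 1.7078 + 4.3010 + 0.3646 + 5.8390 + 9.9883 + 3.0252 + 2.0543 + 22.0471 + 11.2315 + 51.1067 = 126.158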